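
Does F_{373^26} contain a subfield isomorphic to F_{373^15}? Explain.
No: F_{373^15} is not a subfield of F_{373^26}

F_{p^m} embeds in F_{p^n} iff m | n. Here 15 ∤ 26 (since 26 = 1·15 + 11 with remainder 11 ≠ 0), so F_{373^15} is not a subfield of F_{373^26}. Equivalently: if it were, the tower law would give 15 = [F_{373^15}:F_373] dividing [F_{373^26}:F_373] = 26, contradiction.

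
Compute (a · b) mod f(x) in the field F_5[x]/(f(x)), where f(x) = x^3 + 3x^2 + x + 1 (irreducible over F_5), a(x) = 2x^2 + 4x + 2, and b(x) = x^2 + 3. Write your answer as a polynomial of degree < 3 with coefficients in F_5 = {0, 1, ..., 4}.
a · b ≡ 2x^2 + 2x + 3 (mod f(x))

Multiply in F_5[x]: a(x)·b(x) = (2x^2 + 4x + 2)·(x^2 + 3) = 2x^4 + 4x^3 + 3x^2 + 2x + 1. This has degree ≥ 3, so divide by f(x) over F_5: 2x^4 + 4x^3 + 3x^2 + 2x + 1 = (2x + 3)·(x^3 + 3x^2 + x + 1) + (2x^2 + 2x + 3). Hence a·b ≡ 2x^2 + 2x + 3 (mod f). (F_5[x]/(f) is a field with 5^3 = 125 elements since f is irreducible of degree 3.)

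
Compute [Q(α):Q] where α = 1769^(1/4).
[Q(α):Q] = 4

α is a root of x^4 - 1769. By Eisenstein's criterion at the prime p = 29 (which divides the constant term 1769 but p^2 = 841 does not, since 1769 is squarefree), x^4 - 1769 is irreducible over Q. Hence [Q(α):Q] = 4.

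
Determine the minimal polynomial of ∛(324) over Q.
m_α(x) = x^3 - 324

α satisfies α^3 = 324, so x^3 - 324 annihilates α. By the rational root test, a rational root p/q (in lowest terms) of x^3 - 324 would satisfy p^3 = 324 q^3, forcing q = 1 and p^3 = 324; but 324 is not a perfect cube, contradiction. A monic cubic over Q with no rational root is irreducible (any nontrivial factorization would include a linear factor). Hence x^3 - 324 is the minimal polynomial of α, and in particular [Q(α):Q] = 3.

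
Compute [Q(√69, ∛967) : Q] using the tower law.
[Q(√69, ∛967) : Q] = 6

Let L = Q(√69, ∛967). Since Q(√69) ⊂ L and [Q(√69):Q] = 2, the tower law gives 2 | [L:Q]. Likewise Q(∛967) ⊂ L with [Q(∛967):Q] = 3 (because 967 is not a perfect cube), so 3 | [L:Q]. As gcd(2,3) = 1, [L:Q] is divisible by 6. Conversely L is generated over Q by √69 and ∛967, so [L:Q] ≤ 2·3 = 6. Therefore [Q(√69, ∛967) : Q] = 6.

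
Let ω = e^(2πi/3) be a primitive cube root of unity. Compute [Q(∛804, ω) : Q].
[Q(∛804, ω) : Q] = 6

[Q(∛804):Q] = 3 (min poly x^3 - 804, irreducible since 804 is not a perfect cube). [Q(ω):Q] = 2 (min poly x^2 + x + 1). Since Q(∛804) ⊂ R and ω ∉ R, we have ω ∉ Q(∛804), so x^2 + x + 1 remains irreducible over Q(∛804) and [Q(∛804, ω) : Q(∛804)] = 2. By the tower law, [Q(∛804, ω) : Q] = 3 · 2 = 6. (In fact Q(∛804, ω) is the splitting field of x^3 - 804 over Q.)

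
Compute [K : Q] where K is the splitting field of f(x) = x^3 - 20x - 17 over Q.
[K : Q] = 6

By the rational root test, any rational root of the monic integer polynomial f(x) = x^3 - 20x - 17 must be an integer dividing the constant term -17, i.e. one of ±{1, 17}. Evaluating: f(1) = -36, f(-1) = 2, f(17) = 4556, f(-17) = -4590; none is 0, so f has no rational root and is therefore irreducible over Q (a cubic with no linear factor over a field is irreducible). For an irreducible cubic, the Galois group is A_3 or S_3 according as the discriminant disc(f) = -4a^3 - 27b^2 = -4·(-20)^3 - 27·(-17)^2 = 24197 is or is not a square in Q. Here disc(f) = 24197 is not a perfect square in Q, so the Galois group of f over Q is not contained in A_3 and must be all of S_3. The splitting field has degree |S_3| = 6 over Q, so [K : Q] = 6.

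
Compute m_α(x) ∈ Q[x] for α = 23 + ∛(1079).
m_α(x) = x^3 - 69x^2 + 1587x - 13246

Set β = α - 23 = ∛(1079), so β^3 = 1079. Then (α - 23)^3 - 1079 = 0, i.e. α is a root of g(x) = (x - 23)^3 - 1079 = x^3 - 69x^2 + 1587x - 13246. Since g(x) = h(x - 23) where h(x) = x^3 - 1079, and h is irreducible over Q (because 1079 is not a perfect cube, so h has no rational root, and a monic cubic with no rational root is irreducible), g is also irreducible (irreducibility is preserved under the substitution x → x - 23). Hence m_α(x) = x^3 - 69x^2 + 1587x - 13246.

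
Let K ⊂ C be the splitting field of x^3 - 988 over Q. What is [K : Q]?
[K : Q] = 6

The roots of x^3 - 988 are ∛988, ω∛988, ω^2∛988 where ω = e^(2πi/3) is a primitive cube root of unity, so K = Q(∛988, ω). Now [Q(∛988):Q] = 3 (since 988 is not a perfect cube, x^3 - 988 is irreducible) and [Q(ω):Q] = 2. Both 2 and 3 divide [K:Q], and [K:Q] ≤ 3·2 = 6, so [K:Q] = 6. (Equivalently: Q(∛988) ⊂ R but ω ∉ R, so [K : Q(∛988)] = 2.)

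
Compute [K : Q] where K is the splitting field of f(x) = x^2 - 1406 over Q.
[K : Q] = 2

f(x) = x^2 - 1406 factors as (x - √1406)(x + √1406). The splitting field is K = Q(√1406). Since 1406 is squarefree and > 1, it is not a perfect square, so x^2 - 1406 is irreducible over Q and [Q(√1406) : Q] = 2. Hence [K : Q] = 2.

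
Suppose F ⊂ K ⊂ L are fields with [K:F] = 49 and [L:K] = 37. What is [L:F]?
[L:F] = 1813

The tower law says that for any tower of field extensions F ⊂ K ⊂ L with finite degrees, [L:F] = [L:K] · [K:F]. Here this gives [L:F] = 37 · 49 = 1813.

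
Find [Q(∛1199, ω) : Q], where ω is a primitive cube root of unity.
[Q(∛1199, ω) : Q] = 6

[Q(∛1199):Q] = 3 (min poly x^3 - 1199, irreducible since 1199 is not a perfect cube). [Q(ω):Q] = 2 (min poly x^2 + x + 1). Since Q(∛1199) ⊂ R and ω ∉ R, we have ω ∉ Q(∛1199), so x^2 + x + 1 remains irreducible over Q(∛1199) and [Q(∛1199, ω) : Q(∛1199)] = 2. By the tower law, [Q(∛1199, ω) : Q] = 3 · 2 = 6. (In fact Q(∛1199, ω) is the splitting field of x^3 - 1199 over Q.)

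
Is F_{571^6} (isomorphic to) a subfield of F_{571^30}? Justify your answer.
Yes: F_{571^6} is a subfield of F_{571^30}

F_{p^m} embeds in F_{p^n} iff m | n (since F_{p^n} is the splitting field of x^(p^n) - x, and F_{p^m} ⊂ F_{p^n} forces p^n to be a power of p^m, i.e. m | n; conversely if m | n then every root of x^(p^m) - x is a root of x^(p^n) - x). Here 6 | 30 (since 30 = 5·6), so F_{571^6} is a subfield of F_{571^30}, and [F_{571^30} : F_{571^6}] = 30/6 = 5.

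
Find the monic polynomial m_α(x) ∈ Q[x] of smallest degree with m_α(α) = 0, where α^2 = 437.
m_α(x) = x^2 - 437

α satisfies α^2 - 437 = 0, so x^2 - 437 annihilates α. Since d = 437 is squarefree and ≠ 1, it is not a perfect square in Q, so x^2 - 437 has no rational root and is therefore irreducible over Q (a degree-2 polynomial over a field is irreducible iff it has no root). Hence m_α(x) = x^2 - 437.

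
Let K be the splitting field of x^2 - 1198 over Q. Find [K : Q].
[K : Q] = 2

f(x) = x^2 - 1198 factors as (x - √1198)(x + √1198). The splitting field is K = Q(√1198). Since 1198 is squarefree and > 1, it is not a perfect square, so x^2 - 1198 is irreducible over Q and [Q(√1198) : Q] = 2. Hence [K : Q] = 2.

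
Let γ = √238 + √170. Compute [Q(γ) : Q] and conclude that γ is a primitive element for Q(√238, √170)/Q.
[Q(γ) : Q] = 4 (equivalently, Q(γ) = Q(√238, √170))

Obviously Q(γ) ⊆ Q(√238, √170), and [Q(√238, √170):Q] = 4 (since 238, 170 are distinct squarefree integers > 1 with 40460 not a perfect square). To show equality we compute the minimal polynomial of γ. From γ = √238 + √170: γ^2 = 238 + 2√(40460) + 170 = 408 + 2√(40460), so γ^2 - 408 = 2√(40460); squaring, (γ^2 - 408)^2 = 4·40460, i.e. γ^4 - 816γ^2 + 166464 - 161840 = 0, i.e. γ^4 - 816γ^2 + 4624 = 0. So γ is a root of x^4 - 816x^2 + 4624. This polynomial is irreducible over Q: it has no rational root (each ±√238 ± √170 is irrational), and any factorization into two quadratics over Q would force √(40460) ∈ Q (pairing opposite roots) or √238, √170 ∈ Q (other pairings), all impossible. Hence [Q(γ):Q] = 4 = [Q(√238, √170):Q], so Q(γ) = Q(√238, √170).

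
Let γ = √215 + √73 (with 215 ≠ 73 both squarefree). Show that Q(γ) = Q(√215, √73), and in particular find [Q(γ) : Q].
[Q(γ) : Q] = 4 (equivalently, Q(γ) = Q(√215, √73))

Obviously Q(γ) ⊆ Q(√215, √73), and [Q(√215, √73):Q] = 4 (since 215, 73 are distinct squarefree integers > 1 with 15695 not a perfect square). To show equality we compute the minimal polynomial of γ. From γ = √215 + √73: γ^2 = 215 + 2√(15695) + 73 = 288 + 2√(15695), so γ^2 - 288 = 2√(15695); squaring, (γ^2 - 288)^2 = 4·15695, i.e. γ^4 - 576γ^2 + 82944 - 62780 = 0, i.e. γ^4 - 576γ^2 + 20164 = 0. So γ is a root of x^4 - 576x^2 + 20164. This polynomial is irreducible over Q: it has no rational root (each ±√215 ± √73 is irrational), and any factorization into two quadratics over Q would force √(15695) ∈ Q (pairing opposite roots) or √215, √73 ∈ Q (other pairings), all impossible. Hence [Q(γ):Q] = 4 = [Q(√215, √73):Q], so Q(γ) = Q(√215, √73).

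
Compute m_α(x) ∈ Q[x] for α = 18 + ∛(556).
m_α(x) = x^3 - 54x^2 + 972x - 6388

Set β = α - 18 = ∛(556), so β^3 = 556. Then (α - 18)^3 - 556 = 0, i.e. α is a root of g(x) = (x - 18)^3 - 556 = x^3 - 54x^2 + 972x - 6388. Since g(x) = h(x - 18) where h(x) = x^3 - 556, and h is irreducible over Q (because 556 is not a perfect cube, so h has no rational root, and a monic cubic with no rational root is irreducible), g is also irreducible (irreducibility is preserved under the substitution x → x - 18). Hence m_α(x) = x^3 - 54x^2 + 972x - 6388.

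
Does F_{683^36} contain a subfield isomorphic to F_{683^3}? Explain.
Yes: F_{683^3} is a subfield of F_{683^36}

F_{p^m} embeds in F_{p^n} iff m | n (since F_{p^n} is the splitting field of x^(p^n) - x, and F_{p^m} ⊂ F_{p^n} forces p^n to be a power of p^m, i.e. m | n; conversely if m | n then every root of x^(p^m) - x is a root of x^(p^n) - x). Here 3 | 36 (since 36 = 12·3), so F_{683^3} is a subfield of F_{683^36}, and [F_{683^36} : F_{683^3}] = 36/3 = 12.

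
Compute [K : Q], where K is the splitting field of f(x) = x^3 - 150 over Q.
[K : Q] = 6

The roots of x^3 - 150 are ∛150, ω∛150, ω^2∛150 where ω = e^(2πi/3) is a primitive cube root of unity, so K = Q(∛150, ω). Now [Q(∛150):Q] = 3 (since 150 is not a perfect cube, x^3 - 150 is irreducible) and [Q(ω):Q] = 2. Both 2 and 3 divide [K:Q], and [K:Q] ≤ 3·2 = 6, so [K:Q] = 6. (Equivalently: Q(∛150) ⊂ R but ω ∉ R, so [K : Q(∛150)] = 2.)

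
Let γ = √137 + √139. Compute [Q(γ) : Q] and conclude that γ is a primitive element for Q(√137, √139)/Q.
[Q(γ) : Q] = 4 (equivalently, Q(γ) = Q(√137, √139))

Obviously Q(γ) ⊆ Q(√137, √139), and [Q(√137, √139):Q] = 4 (since 137, 139 are distinct squarefree integers > 1 with 19043 not a perfect square). To show equality we compute the minimal polynomial of γ. From γ = √137 + √139: γ^2 = 137 + 2√(19043) + 139 = 276 + 2√(19043), so γ^2 - 276 = 2√(19043); squaring, (γ^2 - 276)^2 = 4·19043, i.e. γ^4 - 552γ^2 + 76176 - 76172 = 0, i.e. γ^4 - 552γ^2 + 4 = 0. So γ is a root of x^4 - 552x^2 + 4. This polynomial is irreducible over Q: it has no rational root (each ±√137 ± √139 is irrational), and any factorization into two quadratics over Q would force √(19043) ∈ Q (pairing opposite roots) or √137, √139 ∈ Q (other pairings), all impossible. Hence [Q(γ):Q] = 4 = [Q(√137, √139):Q], so Q(γ) = Q(√137, √139).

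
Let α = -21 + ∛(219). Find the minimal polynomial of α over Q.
m_α(x) = x^3 + 63x^2 + 1323x + 9042

Set β = α + 21 = ∛(219), so β^3 = 219. Then (α + 21)^3 - 219 = 0, i.e. α is a root of g(x) = (x + 21)^3 - 219 = x^3 + 63x^2 + 1323x + 9042. Since g(x) = h(x + 21) where h(x) = x^3 - 219, and h is irreducible over Q (because 219 is not a perfect cube, so h has no rational root, and a monic cubic with no rational root is irreducible), g is also irreducible (irreducibility is preserved under the substitution x → x + 21). Hence m_α(x) = x^3 + 63x^2 + 1323x + 9042.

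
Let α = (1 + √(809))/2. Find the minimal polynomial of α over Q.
m_α(x) = x^2 - x - 202

From 2α - 1 = √(809), squaring gives (2α - 1)^2 = 809, i.e. 4α^2 - 4α + 1 = 809, so α^2 - α + (1 - 809)/4 = 0. Since 809 ≡ 1 (mod 4), (1 - 809)/4 = -202 ∈ Z. The polynomial x^2 - x - 202 has discriminant 1 - 4·(-202) = 809, which is not a perfect square in Q (d = 809 is squarefree and ≠ 1), so x^2 - x - 202 is irreducible over Q. It is the minimal polynomial of α.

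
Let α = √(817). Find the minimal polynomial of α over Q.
m_α(x) = x^2 - 817

α satisfies α^2 - 817 = 0, so x^2 - 817 annihilates α. Since d = 817 is squarefree and ≠ 1, it is not a perfect square in Q, so x^2 - 817 has no rational root and is therefore irreducible over Q (a degree-2 polynomial over a field is irreducible iff it has no root). Hence m_α(x) = x^2 - 817.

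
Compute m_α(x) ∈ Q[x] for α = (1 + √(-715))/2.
m_α(x) = x^2 - x + 179

From 2α - 1 = √(-715), squaring gives (2α - 1)^2 = -715, i.e. 4α^2 - 4α + 1 = -715, so α^2 - α + (1 + 715)/4 = 0. Since -715 ≡ 1 (mod 4), (1 + 715)/4 = 179 ∈ Z. The polynomial x^2 - x + 179 has discriminant 1 - 4·(179) = -715, which is not a perfect square in Q (d = -715 is squarefree and ≠ 1), so x^2 - x + 179 is irreducible over Q. It is the minimal polynomial of α.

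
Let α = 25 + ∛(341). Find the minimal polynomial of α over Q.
m_α(x) = x^3 - 75x^2 + 1875x - 15966

Set β = α - 25 = ∛(341), so β^3 = 341. Then (α - 25)^3 - 341 = 0, i.e. α is a root of g(x) = (x - 25)^3 - 341 = x^3 - 75x^2 + 1875x - 15966. Since g(x) = h(x - 25) where h(x) = x^3 - 341, and h is irreducible over Q (because 341 is not a perfect cube, so h has no rational root, and a monic cubic with no rational root is irreducible), g is also irreducible (irreducibility is preserved under the substitution x → x - 25). Hence m_α(x) = x^3 - 75x^2 + 1875x - 15966.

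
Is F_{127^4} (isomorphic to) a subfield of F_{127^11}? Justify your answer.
No: F_{127^4} is not a subfield of F_{127^11}

F_{p^m} embeds in F_{p^n} iff m | n. Here 4 ∤ 11 (since 11 = 2·4 + 3 with remainder 3 ≠ 0), so F_{127^4} is not a subfield of F_{127^11}. Equivalently: if it were, the tower law would give 4 = [F_{127^4}:F_127] dividing [F_{127^11}:F_127] = 11, contradiction.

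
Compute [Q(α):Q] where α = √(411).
[Q(α):Q] = 2

[Q(α):Q] equals the degree of the minimal polynomial of α. Here α^2 = 411 and x^2 - 411 is irreducible (d = 411 is squarefree, ≠ 1, hence not a square), so deg(m_α) = 2. Thus [Q(α):Q] = 2.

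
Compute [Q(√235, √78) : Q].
[Q(√235, √78) : Q] = 4

[Q(√235):Q] = 2 (min poly x^2 - 235, irreducible since 235 is squarefree > 1). For the top step, suppose √78 ∈ Q(√235), say √78 = c + d√235 with c, d ∈ Q. Squaring: 78 = c^2 + 235d^2 + 2cd√235. Since √235 ∉ Q this forces 2cd = 0. If d = 0 then √78 = c ∈ Q, contradicting 78 squarefree > 1. If c = 0 then 78 = 235d^2, so 235·78 = (235d)^2 is a perfect square in Q — but 235·78 = 18330 is not a perfect square (since 235 and 78 are distinct squarefree integers). Contradiction. Hence √78 ∉ Q(√235), so x^2 - 78 stays irreducible over Q(√235) and [Q(√235, √78) : Q(√235)] = 2. By the tower law, [Q(√235, √78) : Q] = 2 · 2 = 4.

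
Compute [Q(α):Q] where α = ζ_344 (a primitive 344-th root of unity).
[Q(α):Q] = 168

The minimal polynomial of ζ_344 over Q is the 344-th cyclotomic polynomial Φ_344(x), which is irreducible over Q and has degree φ(344) = 168. Hence [Q(α):Q] = φ(344) = 168.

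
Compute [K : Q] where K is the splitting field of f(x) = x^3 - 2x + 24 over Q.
[K : Q] = 6

By the rational root test, any rational root of the monic integer polynomial f(x) = x^3 - 2x + 24 must be an integer dividing the constant term 24, i.e. one of ±{1, 2, 3, 4, 6, 8, 12, 24}. Evaluating: f(1) = 23, f(-1) = 25, f(2) = 28, f(-2) = 20, f(3) = 45, f(-3) = 3, f(4) = 80, f(-4) = -32, f(6) = 228, f(-6) = -180, f(8) = 520, f(-8) = -472, f(12) = 1728, f(-12) = -1680, f(24) = 13800, f(-24) = -13752; none is 0, so f has no rational root and is therefore irreducible over Q (a cubic with no linear factor over a field is irreducible). For an irreducible cubic, the Galois group is A_3 or S_3 according as the discriminant disc(f) = -4a^3 - 27b^2 = -4·(-2)^3 - 27·(24)^2 = -15520 is or is not a square in Q. Here disc(f) = -15520 is not a perfect square in Q, so the Galois group of f over Q is not contained in A_3 and must be all of S_3. The splitting field has degree |S_3| = 6 over Q, so [K : Q] = 6.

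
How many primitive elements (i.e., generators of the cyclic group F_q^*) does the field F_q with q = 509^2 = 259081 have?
There are φ(259080) = 64512 primitive elements

F_q^* is cyclic of order q - 1 = 259080. A cyclic group of order m has exactly φ(m) generators. Here m = 259080 = 2^3 · 3 · 5 · 17 · 127, so the number of primitive elements is φ(259080) = 64512.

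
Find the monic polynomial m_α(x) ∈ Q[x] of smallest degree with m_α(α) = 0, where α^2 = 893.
m_α(x) = x^2 - 893

α satisfies α^2 - 893 = 0, so x^2 - 893 annihilates α. Since d = 893 is squarefree and ≠ 1, it is not a perfect square in Q, so x^2 - 893 has no rational root and is therefore irreducible over Q (a degree-2 polynomial over a field is irreducible iff it has no root). Hence m_α(x) = x^2 - 893.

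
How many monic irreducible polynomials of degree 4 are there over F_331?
There are 3000875790 monic irreducible polynomials of degree 4 over F_331

Each element of F_{331^4} that lies in no proper subfield is a root of exactly one monic irreducible of degree 4 over F_331, and each such polynomial has 4 distinct roots in F_{331^4}. By Möbius inversion the count is N_331(4) = (1/4) Σ_{d|4} μ(4/d) · 331^d = (1/4)(μ(4)·331^1 + μ(2)·331^2 + μ(1)·331^4) = 12003503160/4 = 3000875790.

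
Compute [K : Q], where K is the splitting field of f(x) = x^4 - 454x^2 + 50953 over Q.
[K : Q] = 4

Solving the quadratic in x^2: x^2 = (454 ± √(454^2 - 4·50953))/2 = (454 ± √2304)/2 = (454 ± 48)/2, giving x^2 = 203 or x^2 = 251. So f(x) = (x^2 - 203)(x^2 - 251) and the roots of f are ±√203, ±√251. Hence the splitting field is K = Q(√203, √251). Since 203 and 251 are distinct squarefree integers > 1, their product 50953 is not a perfect square, so √251 ∉ Q(√203). By the tower law [K:Q] = [Q(√203,√251):Q(√203)] · [Q(√203):Q] = 2 · 2 = 4.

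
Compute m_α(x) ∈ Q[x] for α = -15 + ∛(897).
m_α(x) = x^3 + 45x^2 + 675x + 2478

Set β = α + 15 = ∛(897), so β^3 = 897. Then (α + 15)^3 - 897 = 0, i.e. α is a root of g(x) = (x + 15)^3 - 897 = x^3 + 45x^2 + 675x + 2478. Since g(x) = h(x + 15) where h(x) = x^3 - 897, and h is irreducible over Q (because 897 is not a perfect cube, so h has no rational root, and a monic cubic with no rational root is irreducible), g is also irreducible (irreducibility is preserved under the substitution x → x + 15). Hence m_α(x) = x^3 + 45x^2 + 675x + 2478.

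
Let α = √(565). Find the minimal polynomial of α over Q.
m_α(x) = x^2 - 565

α satisfies α^2 - 565 = 0, so x^2 - 565 annihilates α. Since d = 565 is squarefree and ≠ 1, it is not a perfect square in Q, so x^2 - 565 has no rational root and is therefore irreducible over Q (a degree-2 polynomial over a field is irreducible iff it has no root). Hence m_α(x) = x^2 - 565.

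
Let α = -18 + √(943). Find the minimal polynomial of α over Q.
m_α(x) = x^2 + 36x - 619

From α + 18 = √(943), squaring gives (α + 18)^2 = 943, i.e. α^2 + 36α + 324 = 943, so α^2 + 36α - 619 = 0. The discriminant of x^2 + 36x - 619 is (36)^2 - 4·(-619) = 1296 + 2476 = 3772, and 4·(943) is not a perfect square in Q since 943 is squarefree and ≠ 1. Hence x^2 + 36x - 619 is irreducible over Q and is the minimal polynomial of α.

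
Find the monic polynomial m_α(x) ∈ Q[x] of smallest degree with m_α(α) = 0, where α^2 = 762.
m_α(x) = x^2 - 762

α satisfies α^2 - 762 = 0, so x^2 - 762 annihilates α. Since d = 762 is squarefree and ≠ 1, it is not a perfect square in Q, so x^2 - 762 has no rational root and is therefore irreducible over Q (a degree-2 polynomial over a field is irreducible iff it has no root). Hence m_α(x) = x^2 - 762.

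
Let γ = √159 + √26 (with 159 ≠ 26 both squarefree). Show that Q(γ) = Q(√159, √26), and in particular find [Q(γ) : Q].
[Q(γ) : Q] = 4 (equivalently, Q(γ) = Q(√159, √26))

Obviously Q(γ) ⊆ Q(√159, √26), and [Q(√159, √26):Q] = 4 (since 159, 26 are distinct squarefree integers > 1 with 4134 not a perfect square). To show equality we compute the minimal polynomial of γ. From γ = √159 + √26: γ^2 = 159 + 2√(4134) + 26 = 185 + 2√(4134), so γ^2 - 185 = 2√(4134); squaring, (γ^2 - 185)^2 = 4·4134, i.e. γ^4 - 370γ^2 + 34225 - 16536 = 0, i.e. γ^4 - 370γ^2 + 17689 = 0. So γ is a root of x^4 - 370x^2 + 17689. This polynomial is irreducible over Q: it has no rational root (each ±√159 ± √26 is irrational), and any factorization into two quadratics over Q would force √(4134) ∈ Q (pairing opposite roots) or √159, √26 ∈ Q (other pairings), all impossible. Hence [Q(γ):Q] = 4 = [Q(√159, √26):Q], so Q(γ) = Q(√159, √26).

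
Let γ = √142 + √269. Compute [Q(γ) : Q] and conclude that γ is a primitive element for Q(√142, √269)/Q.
[Q(γ) : Q] = 4 (equivalently, Q(γ) = Q(√142, √269))

Obviously Q(γ) ⊆ Q(√142, √269), and [Q(√142, √269):Q] = 4 (since 142, 269 are distinct squarefree integers > 1 with 38198 not a perfect square). To show equality we compute the minimal polynomial of γ. From γ = √142 + √269: γ^2 = 142 + 2√(38198) + 269 = 411 + 2√(38198), so γ^2 - 411 = 2√(38198); squaring, (γ^2 - 411)^2 = 4·38198, i.e. γ^4 - 822γ^2 + 168921 - 152792 = 0, i.e. γ^4 - 822γ^2 + 16129 = 0. So γ is a root of x^4 - 822x^2 + 16129. This polynomial is irreducible over Q: it has no rational root (each ±√142 ± √269 is irrational), and any factorization into two quadratics over Q would force √(38198) ∈ Q (pairing opposite roots) or √142, √269 ∈ Q (other pairings), all impossible. Hence [Q(γ):Q] = 4 = [Q(√142, √269):Q], so Q(γ) = Q(√142, √269).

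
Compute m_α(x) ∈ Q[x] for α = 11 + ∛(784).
m_α(x) = x^3 - 33x^2 + 363x - 2115

Set β = α - 11 = ∛(784), so β^3 = 784. Then (α - 11)^3 - 784 = 0, i.e. α is a root of g(x) = (x - 11)^3 - 784 = x^3 - 33x^2 + 363x - 2115. Since g(x) = h(x - 11) where h(x) = x^3 - 784, and h is irreducible over Q (because 784 is not a perfect cube, so h has no rational root, and a monic cubic with no rational root is irreducible), g is also irreducible (irreducibility is preserved under the substitution x → x - 11). Hence m_α(x) = x^3 - 33x^2 + 363x - 2115.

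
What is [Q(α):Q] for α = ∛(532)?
[Q(α):Q] = 3

The minimal polynomial of α is x^3 - 532, irreducible over Q since 532 is not a perfect cube (so x^3 - 532 has no rational root). Hence [Q(α):Q] = deg(m_α) = 3.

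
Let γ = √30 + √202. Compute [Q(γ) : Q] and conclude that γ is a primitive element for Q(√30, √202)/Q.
[Q(γ) : Q] = 4 (equivalently, Q(γ) = Q(√30, √202))

Obviously Q(γ) ⊆ Q(√30, √202), and [Q(√30, √202):Q] = 4 (since 30, 202 are distinct squarefree integers > 1 with 6060 not a perfect square). To show equality we compute the minimal polynomial of γ. From γ = √30 + √202: γ^2 = 30 + 2√(6060) + 202 = 232 + 2√(6060), so γ^2 - 232 = 2√(6060); squaring, (γ^2 - 232)^2 = 4·6060, i.e. γ^4 - 464γ^2 + 53824 - 24240 = 0, i.e. γ^4 - 464γ^2 + 29584 = 0. So γ is a root of x^4 - 464x^2 + 29584. This polynomial is irreducible over Q: it has no rational root (each ±√30 ± √202 is irrational), and any factorization into two quadratics over Q would force √(6060) ∈ Q (pairing opposite roots) or √30, √202 ∈ Q (other pairings), all impossible. Hence [Q(γ):Q] = 4 = [Q(√30, √202):Q], so Q(γ) = Q(√30, √202).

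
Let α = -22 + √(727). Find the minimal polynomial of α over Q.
m_α(x) = x^2 + 44x - 243

From α + 22 = √(727), squaring gives (α + 22)^2 = 727, i.e. α^2 + 44α + 484 = 727, so α^2 + 44α - 243 = 0. The discriminant of x^2 + 44x - 243 is (44)^2 - 4·(-243) = 1936 + 972 = 2908, and 4·(727) is not a perfect square in Q since 727 is squarefree and ≠ 1. Hence x^2 + 44x - 243 is irreducible over Q and is the minimal polynomial of α.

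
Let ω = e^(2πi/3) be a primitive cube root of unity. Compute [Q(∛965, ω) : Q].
[Q(∛965, ω) : Q] = 6

[Q(∛965):Q] = 3 (min poly x^3 - 965, irreducible since 965 is not a perfect cube). [Q(ω):Q] = 2 (min poly x^2 + x + 1). Since Q(∛965) ⊂ R and ω ∉ R, we have ω ∉ Q(∛965), so x^2 + x + 1 remains irreducible over Q(∛965) and [Q(∛965, ω) : Q(∛965)] = 2. By the tower law, [Q(∛965, ω) : Q] = 3 · 2 = 6. (In fact Q(∛965, ω) is the splitting field of x^3 - 965 over Q.)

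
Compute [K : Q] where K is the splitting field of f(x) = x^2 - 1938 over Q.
[K : Q] = 2

f(x) = x^2 - 1938 factors as (x - √1938)(x + √1938). The splitting field is K = Q(√1938). Since 1938 is squarefree and > 1, it is not a perfect square, so x^2 - 1938 is irreducible over Q and [Q(√1938) : Q] = 2. Hence [K : Q] = 2.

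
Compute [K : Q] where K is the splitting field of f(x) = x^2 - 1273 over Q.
[K : Q] = 2

f(x) = x^2 - 1273 factors as (x - √1273)(x + √1273). The splitting field is K = Q(√1273). Since 1273 is squarefree and > 1, it is not a perfect square, so x^2 - 1273 is irreducible over Q and [Q(√1273) : Q] = 2. Hence [K : Q] = 2.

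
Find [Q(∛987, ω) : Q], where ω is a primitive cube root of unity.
[Q(∛987, ω) : Q] = 6

[Q(∛987):Q] = 3 (min poly x^3 - 987, irreducible since 987 is not a perfect cube). [Q(ω):Q] = 2 (min poly x^2 + x + 1). Since Q(∛987) ⊂ R and ω ∉ R, we have ω ∉ Q(∛987), so x^2 + x + 1 remains irreducible over Q(∛987) and [Q(∛987, ω) : Q(∛987)] = 2. By the tower law, [Q(∛987, ω) : Q] = 3 · 2 = 6. (In fact Q(∛987, ω) is the splitting field of x^3 - 987 over Q.)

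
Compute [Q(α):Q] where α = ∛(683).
[Q(α):Q] = 3

The minimal polynomial of α is x^3 - 683, irreducible over Q since 683 is not a perfect cube (so x^3 - 683 has no rational root). Hence [Q(α):Q] = deg(m_α) = 3.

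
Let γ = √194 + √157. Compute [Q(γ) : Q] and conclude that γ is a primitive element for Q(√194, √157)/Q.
[Q(γ) : Q] = 4 (equivalently, Q(γ) = Q(√194, √157))

Obviously Q(γ) ⊆ Q(√194, √157), and [Q(√194, √157):Q] = 4 (since 194, 157 are distinct squarefree integers > 1 with 30458 not a perfect square). To show equality we compute the minimal polynomial of γ. From γ = √194 + √157: γ^2 = 194 + 2√(30458) + 157 = 351 + 2√(30458), so γ^2 - 351 = 2√(30458); squaring, (γ^2 - 351)^2 = 4·30458, i.e. γ^4 - 702γ^2 + 123201 - 121832 = 0, i.e. γ^4 - 702γ^2 + 1369 = 0. So γ is a root of x^4 - 702x^2 + 1369. This polynomial is irreducible over Q: it has no rational root (each ±√194 ± √157 is irrational), and any factorization into two quadratics over Q would force √(30458) ∈ Q (pairing opposite roots) or √194, √157 ∈ Q (other pairings), all impossible. Hence [Q(γ):Q] = 4 = [Q(√194, √157):Q], so Q(γ) = Q(√194, √157).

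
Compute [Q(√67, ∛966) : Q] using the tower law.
[Q(√67, ∛966) : Q] = 6

Let L = Q(√67, ∛966). Since Q(√67) ⊂ L and [Q(√67):Q] = 2, the tower law gives 2 | [L:Q]. Likewise Q(∛966) ⊂ L with [Q(∛966):Q] = 3 (because 966 is not a perfect cube), so 3 | [L:Q]. As gcd(2,3) = 1, [L:Q] is divisible by 6. Conversely L is generated over Q by √67 and ∛966, so [L:Q] ≤ 2·3 = 6. Therefore [Q(√67, ∛966) : Q] = 6.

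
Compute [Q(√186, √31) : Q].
[Q(√186, √31) : Q] = 4

[Q(√186):Q] = 2 (min poly x^2 - 186, irreducible since 186 is squarefree > 1). For the top step, suppose √31 ∈ Q(√186), say √31 = c + d√186 with c, d ∈ Q. Squaring: 31 = c^2 + 186d^2 + 2cd√186. Since √186 ∉ Q this forces 2cd = 0. If d = 0 then √31 = c ∈ Q, contradicting 31 squarefree > 1. If c = 0 then 31 = 186d^2, so 186·31 = (186d)^2 is a perfect square in Q — but 186·31 = 5766 is not a perfect square (since 186 and 31 are distinct squarefree integers). Contradiction. Hence √31 ∉ Q(√186), so x^2 - 31 stays irreducible over Q(√186) and [Q(√186, √31) : Q(√186)] = 2. By the tower law, [Q(√186, √31) : Q] = 2 · 2 = 4.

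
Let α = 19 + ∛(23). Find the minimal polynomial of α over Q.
m_α(x) = x^3 - 57x^2 + 1083x - 6882

Set β = α - 19 = ∛(23), so β^3 = 23. Then (α - 19)^3 - 23 = 0, i.e. α is a root of g(x) = (x - 19)^3 - 23 = x^3 - 57x^2 + 1083x - 6882. Since g(x) = h(x - 19) where h(x) = x^3 - 23, and h is irreducible over Q (because 23 is not a perfect cube, so h has no rational root, and a monic cubic with no rational root is irreducible), g is also irreducible (irreducibility is preserved under the substitution x → x - 19). Hence m_α(x) = x^3 - 57x^2 + 1083x - 6882.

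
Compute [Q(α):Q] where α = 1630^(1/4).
[Q(α):Q] = 4

α is a root of x^4 - 1630. By Eisenstein's criterion at the prime p = 2 (which divides the constant term 1630 but p^2 = 4 does not, since 1630 is squarefree), x^4 - 1630 is irreducible over Q. Hence [Q(α):Q] = 4.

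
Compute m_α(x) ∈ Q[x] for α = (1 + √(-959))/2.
m_α(x) = x^2 - x + 240

From 2α - 1 = √(-959), squaring gives (2α - 1)^2 = -959, i.e. 4α^2 - 4α + 1 = -959, so α^2 - α + (1 + 959)/4 = 0. Since -959 ≡ 1 (mod 4), (1 + 959)/4 = 240 ∈ Z. The polynomial x^2 - x + 240 has discriminant 1 - 4·(240) = -959, which is not a perfect square in Q (d = -959 is squarefree and ≠ 1), so x^2 - x + 240 is irreducible over Q. It is the minimal polynomial of α.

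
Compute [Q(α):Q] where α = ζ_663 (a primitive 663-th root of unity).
[Q(α):Q] = 384

The minimal polynomial of ζ_663 over Q is the 663-th cyclotomic polynomial Φ_663(x), which is irreducible over Q and has degree φ(663) = 384. Hence [Q(α):Q] = φ(663) = 384.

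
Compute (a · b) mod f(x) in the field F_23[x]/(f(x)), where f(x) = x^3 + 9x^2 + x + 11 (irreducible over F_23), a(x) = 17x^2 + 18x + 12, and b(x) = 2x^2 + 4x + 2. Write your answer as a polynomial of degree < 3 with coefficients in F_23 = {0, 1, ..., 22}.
a · b ≡ 5x^2 + 4x + 15 (mod f(x))

Multiply in F_23[x]: a(x)·b(x) = (17x^2 + 18x + 12)·(2x^2 + 4x + 2) = 11x^4 + 12x^3 + 15x^2 + 15x + 1. This has degree ≥ 3, so divide by f(x) over F_23: 11x^4 + 12x^3 + 15x^2 + 15x + 1 = (11x + 5)·(x^3 + 9x^2 + x + 11) + (5x^2 + 4x + 15). Hence a·b ≡ 5x^2 + 4x + 15 (mod f). (F_23[x]/(f) is a field with 23^3 = 12167 elements since f is irreducible of degree 3.)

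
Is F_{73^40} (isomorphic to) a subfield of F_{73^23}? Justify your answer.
No: F_{73^40} is not a subfield of F_{73^23}

F_{p^m} embeds in F_{p^n} iff m | n. Here 40 ∤ 23 (since 23 = 0·40 + 23 with remainder 23 ≠ 0), so F_{73^40} is not a subfield of F_{73^23}. Equivalently: if it were, the tower law would give 40 = [F_{73^40}:F_73] dividing [F_{73^23}:F_73] = 23, contradiction.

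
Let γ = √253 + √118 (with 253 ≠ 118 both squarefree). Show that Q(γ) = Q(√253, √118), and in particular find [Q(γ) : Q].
[Q(γ) : Q] = 4 (equivalently, Q(γ) = Q(√253, √118))

Obviously Q(γ) ⊆ Q(√253, √118), and [Q(√253, √118):Q] = 4 (since 253, 118 are distinct squarefree integers > 1 with 29854 not a perfect square). To show equality we compute the minimal polynomial of γ. From γ = √253 + √118: γ^2 = 253 + 2√(29854) + 118 = 371 + 2√(29854), so γ^2 - 371 = 2√(29854); squaring, (γ^2 - 371)^2 = 4·29854, i.e. γ^4 - 742γ^2 + 137641 - 119416 = 0, i.e. γ^4 - 742γ^2 + 18225 = 0. So γ is a root of x^4 - 742x^2 + 18225. This polynomial is irreducible over Q: it has no rational root (each ±√253 ± √118 is irrational), and any factorization into two quadratics over Q would force √(29854) ∈ Q (pairing opposite roots) or √253, √118 ∈ Q (other pairings), all impossible. Hence [Q(γ):Q] = 4 = [Q(√253, √118):Q], so Q(γ) = Q(√253, √118).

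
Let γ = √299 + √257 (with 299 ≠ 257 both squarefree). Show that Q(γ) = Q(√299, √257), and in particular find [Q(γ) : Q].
[Q(γ) : Q] = 4 (equivalently, Q(γ) = Q(√299, √257))

Obviously Q(γ) ⊆ Q(√299, √257), and [Q(√299, √257):Q] = 4 (since 299, 257 are distinct squarefree integers > 1 with 76843 not a perfect square). To show equality we compute the minimal polynomial of γ. From γ = √299 + √257: γ^2 = 299 + 2√(76843) + 257 = 556 + 2√(76843), so γ^2 - 556 = 2√(76843); squaring, (γ^2 - 556)^2 = 4·76843, i.e. γ^4 - 1112γ^2 + 309136 - 307372 = 0, i.e. γ^4 - 1112γ^2 + 1764 = 0. So γ is a root of x^4 - 1112x^2 + 1764. This polynomial is irreducible over Q: it has no rational root (each ±√299 ± √257 is irrational), and any factorization into two quadratics over Q would force √(76843) ∈ Q (pairing opposite roots) or √299, √257 ∈ Q (other pairings), all impossible. Hence [Q(γ):Q] = 4 = [Q(√299, √257):Q], so Q(γ) = Q(√299, √257).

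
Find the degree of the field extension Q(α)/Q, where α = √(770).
[Q(α):Q] = 2

[Q(α):Q] equals the degree of the minimal polynomial of α. Here α^2 = 770 and x^2 - 770 is irreducible (d = 770 is squarefree, ≠ 1, hence not a square), so deg(m_α) = 2. Thus [Q(α):Q] = 2.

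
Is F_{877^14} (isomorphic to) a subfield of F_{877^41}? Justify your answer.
No: F_{877^14} is not a subfield of F_{877^41}

F_{p^m} embeds in F_{p^n} iff m | n. Here 14 ∤ 41 (since 41 = 2·14 + 13 with remainder 13 ≠ 0), so F_{877^14} is not a subfield of F_{877^41}. Equivalently: if it were, the tower law would give 14 = [F_{877^14}:F_877] dividing [F_{877^41}:F_877] = 41, contradiction.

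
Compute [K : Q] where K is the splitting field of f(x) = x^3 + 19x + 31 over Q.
[K : Q] = 6

By the rational root test, any rational root of the monic integer polynomial f(x) = x^3 + 19x + 31 must be an integer dividing the constant term 31, i.e. one of ±{1, 31}. Evaluating: f(1) = 51, f(-1) = 11, f(31) = 30411, f(-31) = -30349; none is 0, so f has no rational root and is therefore irreducible over Q (a cubic with no linear factor over a field is irreducible). For an irreducible cubic, the Galois group is A_3 or S_3 according as the discriminant disc(f) = -4a^3 - 27b^2 = -4·(19)^3 - 27·(31)^2 = -53383 is or is not a square in Q. Here disc(f) = -53383 is not a perfect square in Q, so the Galois group of f over Q is not contained in A_3 and must be all of S_3. The splitting field has degree |S_3| = 6 over Q, so [K : Q] = 6.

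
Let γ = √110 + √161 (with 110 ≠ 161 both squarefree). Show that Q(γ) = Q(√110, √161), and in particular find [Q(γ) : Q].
[Q(γ) : Q] = 4 (equivalently, Q(γ) = Q(√110, √161))

Obviously Q(γ) ⊆ Q(√110, √161), and [Q(√110, √161):Q] = 4 (since 110, 161 are distinct squarefree integers > 1 with 17710 not a perfect square). To show equality we compute the minimal polynomial of γ. From γ = √110 + √161: γ^2 = 110 + 2√(17710) + 161 = 271 + 2√(17710), so γ^2 - 271 = 2√(17710); squaring, (γ^2 - 271)^2 = 4·17710, i.e. γ^4 - 542γ^2 + 73441 - 70840 = 0, i.e. γ^4 - 542γ^2 + 2601 = 0. So γ is a root of x^4 - 542x^2 + 2601. This polynomial is irreducible over Q: it has no rational root (each ±√110 ± √161 is irrational), and any factorization into two quadratics over Q would force √(17710) ∈ Q (pairing opposite roots) or √110, √161 ∈ Q (other pairings), all impossible. Hence [Q(γ):Q] = 4 = [Q(√110, √161):Q], so Q(γ) = Q(√110, √161).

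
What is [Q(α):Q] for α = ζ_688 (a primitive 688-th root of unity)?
[Q(α):Q] = 336

The minimal polynomial of ζ_688 over Q is the 688-th cyclotomic polynomial Φ_688(x), which is irreducible over Q and has degree φ(688) = 336. Hence [Q(α):Q] = φ(688) = 336.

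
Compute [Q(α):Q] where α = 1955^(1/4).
[Q(α):Q] = 4

α is a root of x^4 - 1955. By Eisenstein's criterion at the prime p = 5 (which divides the constant term 1955 but p^2 = 25 does not, since 1955 is squarefree), x^4 - 1955 is irreducible over Q. Hence [Q(α):Q] = 4.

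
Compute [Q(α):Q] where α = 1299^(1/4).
[Q(α):Q] = 4

α is a root of x^4 - 1299. By Eisenstein's criterion at the prime p = 3 (which divides the constant term 1299 but p^2 = 9 does not, since 1299 is squarefree), x^4 - 1299 is irreducible over Q. Hence [Q(α):Q] = 4.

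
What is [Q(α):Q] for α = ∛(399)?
[Q(α):Q] = 3

The minimal polynomial of α is x^3 - 399, irreducible over Q since 399 is not a perfect cube (so x^3 - 399 has no rational root). Hence [Q(α):Q] = deg(m_α) = 3.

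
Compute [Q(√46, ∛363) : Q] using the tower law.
[Q(√46, ∛363) : Q] = 6

Let L = Q(√46, ∛363). Since Q(√46) ⊂ L and [Q(√46):Q] = 2, the tower law gives 2 | [L:Q]. Likewise Q(∛363) ⊂ L with [Q(∛363):Q] = 3 (because 363 is not a perfect cube), so 3 | [L:Q]. As gcd(2,3) = 1, [L:Q] is divisible by 6. Conversely L is generated over Q by √46 and ∛363, so [L:Q] ≤ 2·3 = 6. Therefore [Q(√46, ∛363) : Q] = 6.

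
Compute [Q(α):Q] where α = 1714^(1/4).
[Q(α):Q] = 4

α is a root of x^4 - 1714. By Eisenstein's criterion at the prime p = 2 (which divides the constant term 1714 but p^2 = 4 does not, since 1714 is squarefree), x^4 - 1714 is irreducible over Q. Hence [Q(α):Q] = 4.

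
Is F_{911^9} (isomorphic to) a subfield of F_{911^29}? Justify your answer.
No: F_{911^9} is not a subfield of F_{911^29}

F_{p^m} embeds in F_{p^n} iff m | n. Here 9 ∤ 29 (since 29 = 3·9 + 2 with remainder 2 ≠ 0), so F_{911^9} is not a subfield of F_{911^29}. Equivalently: if it were, the tower law would give 9 = [F_{911^9}:F_911] dividing [F_{911^29}:F_911] = 29, contradiction.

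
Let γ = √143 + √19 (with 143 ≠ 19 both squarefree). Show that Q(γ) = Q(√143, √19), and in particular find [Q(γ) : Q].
[Q(γ) : Q] = 4 (equivalently, Q(γ) = Q(√143, √19))

Obviously Q(γ) ⊆ Q(√143, √19), and [Q(√143, √19):Q] = 4 (since 143, 19 are distinct squarefree integers > 1 with 2717 not a perfect square). To show equality we compute the minimal polynomial of γ. From γ = √143 + √19: γ^2 = 143 + 2√(2717) + 19 = 162 + 2√(2717), so γ^2 - 162 = 2√(2717); squaring, (γ^2 - 162)^2 = 4·2717, i.e. γ^4 - 324γ^2 + 26244 - 10868 = 0, i.e. γ^4 - 324γ^2 + 15376 = 0. So γ is a root of x^4 - 324x^2 + 15376. This polynomial is irreducible over Q: it has no rational root (each ±√143 ± √19 is irrational), and any factorization into two quadratics over Q would force √(2717) ∈ Q (pairing opposite roots) or √143, √19 ∈ Q (other pairings), all impossible. Hence [Q(γ):Q] = 4 = [Q(√143, √19):Q], so Q(γ) = Q(√143, √19).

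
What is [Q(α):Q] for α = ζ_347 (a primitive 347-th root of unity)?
[Q(α):Q] = 346

The minimal polynomial of ζ_347 over Q is the 347-th cyclotomic polynomial Φ_347(x), which is irreducible over Q and has degree φ(347) = 346. Hence [Q(α):Q] = φ(347) = 346.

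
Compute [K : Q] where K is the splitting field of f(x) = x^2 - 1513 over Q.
[K : Q] = 2

f(x) = x^2 - 1513 factors as (x - √1513)(x + √1513). The splitting field is K = Q(√1513). Since 1513 is squarefree and > 1, it is not a perfect square, so x^2 - 1513 is irreducible over Q and [Q(√1513) : Q] = 2. Hence [K : Q] = 2.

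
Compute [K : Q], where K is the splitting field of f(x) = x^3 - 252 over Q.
[K : Q] = 6

The roots of x^3 - 252 are ∛252, ω∛252, ω^2∛252 where ω = e^(2πi/3) is a primitive cube root of unity, so K = Q(∛252, ω). Now [Q(∛252):Q] = 3 (since 252 is not a perfect cube, x^3 - 252 is irreducible) and [Q(ω):Q] = 2. Both 2 and 3 divide [K:Q], and [K:Q] ≤ 3·2 = 6, so [K:Q] = 6. (Equivalently: Q(∛252) ⊂ R but ω ∉ R, so [K : Q(∛252)] = 2.)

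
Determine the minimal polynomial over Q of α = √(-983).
m_α(x) = x^2 + 983

α satisfies α^2 + 983 = 0, so x^2 + 983 annihilates α. Since d = -983 is squarefree and ≠ 1, it is not a perfect square in Q, so x^2 + 983 has no rational root and is therefore irreducible over Q (a degree-2 polynomial over a field is irreducible iff it has no root). Hence m_α(x) = x^2 + 983.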